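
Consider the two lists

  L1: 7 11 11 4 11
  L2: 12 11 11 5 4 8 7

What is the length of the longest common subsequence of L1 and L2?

3

Let dp[i][j] be the LCS length of the first i values of L1 and the first j values of L2. dp[i][j] = dp[i-1][j-1]+1 when the i-th and j-th values match, else max(dp[i-1][j], dp[i][j-1]).
    · 12 11 11  5  4  8  7
 ·  0  0  0  0  0  0  0  0
 7  0  0  0  0  0  0  0  1
11  0  0  1  1  1  1  1  1
11  0  0  1  2  2  2  2  2
 4  0  0  1  2  2  3  3  3
11  0  0  1  2  2  3  3  3
dp[5][7] = 3. One LCS (by backtracking along matches): 11, 11, 4.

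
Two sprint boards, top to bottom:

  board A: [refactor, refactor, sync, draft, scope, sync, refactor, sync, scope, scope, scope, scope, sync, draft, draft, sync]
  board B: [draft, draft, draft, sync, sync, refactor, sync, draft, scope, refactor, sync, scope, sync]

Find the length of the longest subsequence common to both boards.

Pick refactor (board A #2, board B #6); then sync (board A #3, board B #7); then draft (board A #4, board B #8); then scope (board A #5, board B #9); then refactor (board A #7, board B #10); then sync (board A #8, board B #11); then scope (board A #12, board B #12); then sync (board A #16, board B #13); all 8 tasks appear in both, in order. The LCS DP gives dp[16][13] = 8, so this is optimal.

8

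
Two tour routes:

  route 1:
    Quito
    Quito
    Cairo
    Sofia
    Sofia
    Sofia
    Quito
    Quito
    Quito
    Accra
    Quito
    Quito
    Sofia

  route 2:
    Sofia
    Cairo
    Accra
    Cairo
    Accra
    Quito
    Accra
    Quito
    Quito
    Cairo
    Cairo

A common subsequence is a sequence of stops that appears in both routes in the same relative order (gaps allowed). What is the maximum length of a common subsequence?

Match Cairo at route 1[3]=route 2[4]; then Quito at route 1[9]=route 2[6]; then Accra at route 1[10]=route 2[7]; then Quito at route 1[11]=route 2[8]; then Quito at route 1[12]=route 2[9] — 5 stops in the same relative order in both. dp[13][11] = 5 confirms this is the maximum.

5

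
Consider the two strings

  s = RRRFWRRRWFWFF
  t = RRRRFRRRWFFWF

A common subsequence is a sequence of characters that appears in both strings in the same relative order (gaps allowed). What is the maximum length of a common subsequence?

Pick R at s[1]=t[2], R at s[2]=t[3], R at s[3]=t[4], F at s[4]=t[5], R at s[6]=t[6], R at s[7]=t[7], R at s[8]=t[8], W at s[9]=t[9], F at s[10]=t[11], W at s[11]=t[12], F at s[13]=t[13]; all 11 characters appear in both, in order. Since dp[13][13] = 11, nothing longer is possible.

11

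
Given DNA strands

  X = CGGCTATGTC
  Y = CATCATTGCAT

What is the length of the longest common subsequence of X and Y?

Match C (X #1, Y #1); then C (X #4, Y #4); then T (X #5, Y #6); then T (X #7, Y #7); then G (X #8, Y #8); then T (X #9, Y #11) — 6 bases in the same relative order in both. Since dp[10][11] = 6, nothing longer is possible.

6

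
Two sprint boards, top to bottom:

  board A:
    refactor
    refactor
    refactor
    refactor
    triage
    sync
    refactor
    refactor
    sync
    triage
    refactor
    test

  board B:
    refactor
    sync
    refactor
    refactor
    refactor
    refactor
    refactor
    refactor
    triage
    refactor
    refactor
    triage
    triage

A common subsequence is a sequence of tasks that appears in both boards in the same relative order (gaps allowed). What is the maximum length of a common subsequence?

Taking refactor at board A[1]=board B[5], refactor at board A[2]=board B[6], refactor at board A[3]=board B[7], refactor at board A[4]=board B[8], triage at board A[5]=board B[9], refactor at board A[7]=board B[10], refactor at board A[8]=board B[11], triage at board A[10]=board B[13] gives a common subsequence of length 8. dp[12][13] = 8 confirms this is the maximum.

8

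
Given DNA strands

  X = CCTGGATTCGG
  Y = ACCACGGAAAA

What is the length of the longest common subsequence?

6

Taking C [1,2], C [2,3], A [6,4], C [9,5], G [10,6], G [11,7] gives a common subsequence of length 6. The LCS DP gives dp[11][11] = 6, so this is optimal.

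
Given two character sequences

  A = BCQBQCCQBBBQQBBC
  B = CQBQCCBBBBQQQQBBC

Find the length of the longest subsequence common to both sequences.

14

One common subsequence of length 14: C (A #2, B #1) → Q (A #3, B #2) → B (A #4, B #3) → Q (A #5, B #4) → C (A #6, B #5) → C (A #7, B #6) → B (A #9, B #8) → B (A #10, B #9) → B (A #11, B #10) → Q (A #12, B #13) → Q (A #13, B #14) → B (A #14, B #15) → B (A #15, B #16) → C (A #16, B #17). dp[16][17] = 14 confirms this is the maximum.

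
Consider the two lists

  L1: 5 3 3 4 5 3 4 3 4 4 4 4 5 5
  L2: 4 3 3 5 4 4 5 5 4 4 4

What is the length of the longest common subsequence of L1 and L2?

Pick 3 at L1[2]=L2[2] → 3 at L1[3]=L2[3] → 5 at L1[5]=L2[4] → 4 at L1[7]=L2[5] → 4 at L1[9]=L2[6] → 4 at L1[10]=L2[9] → 4 at L1[11]=L2[10] → 4 at L1[12]=L2[11]; all 8 values appear in both, in order. The LCS DP gives dp[14][11] = 8, so this is optimal.

8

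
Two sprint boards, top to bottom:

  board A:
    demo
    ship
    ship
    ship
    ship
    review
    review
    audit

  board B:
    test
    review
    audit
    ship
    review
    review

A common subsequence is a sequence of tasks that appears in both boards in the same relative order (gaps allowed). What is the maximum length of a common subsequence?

3

One common subsequence of length 3: ship [5,4]; then review [6,5]; then review [7,6]. dp[8][6] = 3 confirms this is the maximum.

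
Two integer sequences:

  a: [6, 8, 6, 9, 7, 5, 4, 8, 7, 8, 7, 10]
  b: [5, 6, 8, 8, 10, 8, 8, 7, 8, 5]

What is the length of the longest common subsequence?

5

Pick 6 at a[1]=b[2], then 8 at a[2]=b[6], then 8 at a[8]=b[7], then 7 at a[9]=b[8], then 8 at a[10]=b[9]; all 5 values appear in both, in order. The LCS DP gives dp[12][10] = 5, so this is optimal.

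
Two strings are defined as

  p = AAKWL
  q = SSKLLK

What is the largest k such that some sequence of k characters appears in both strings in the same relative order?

Let dp[i][j] be the LCS length of the first i characters of p and the first j characters of q. dp[i][j] = dp[i-1][j-1]+1 when the i-th and j-th characters match, else max(dp[i-1][j], dp[i][j-1]).
    ·  S  S  K  L  L  K
 ·  0  0  0  0  0  0  0
 A  0  0  0  0  0  0  0
 A  0  0  0  0  0  0  0
 K  0  0  0  1  1  1  1
 W  0  0  0  1  1  1  1
 L  0  0  0  1  2  2  2
dp[5][6] = 2. One LCS (by backtracking along matches): KL.

2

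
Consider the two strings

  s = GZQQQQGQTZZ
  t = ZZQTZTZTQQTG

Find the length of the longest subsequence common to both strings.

5

Taking Z at s[2]=t[2] → Q at s[3]=t[3] → Q at s[4]=t[9] → Q at s[5]=t[10] → G at s[7]=t[12] gives a common subsequence of length 5. dp[11][12] = 5 confirms this is the maximum.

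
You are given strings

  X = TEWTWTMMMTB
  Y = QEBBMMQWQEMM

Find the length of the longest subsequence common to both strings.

4

Match E at X[2]=Y[2], then W at X[3]=Y[8], then M at X[8]=Y[11], then M at X[9]=Y[12] — 4 characters in the same relative order in both. Since dp[11][12] = 4, nothing longer is possible.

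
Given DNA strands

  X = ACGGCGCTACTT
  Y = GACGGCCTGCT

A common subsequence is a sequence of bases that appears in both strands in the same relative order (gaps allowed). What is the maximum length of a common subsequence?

Let dp[i][j] be the LCS length of the first i bases of X and the first j bases of Y. dp[i][j] = dp[i-1][j-1]+1 when the i-th and j-th bases match, else max(dp[i-1][j], dp[i][j-1]).
    ·  G  A  C  G  G  C  C  T  G  C  T
 ·  0  0  0  0  0  0  0  0  0  0  0  0
 A  0  0  1  1  1  1  1  1  1  1  1  1
 C  0  0  1  2  2  2  2  2  2  2  2  2
 G  0  1  1  2  3  3  3  3  3  3  3  3
 G  0  1  1  2  3  4  4  4  4  4  4  4
 C  0  1  1  2  3  4  5  5  5  5  5  5
 G  0  1  1  2  3  4  5  5  5  6  6  6
 C  0  1  1  2  3  4  5  6  6  6  7  7
 T  0  1  1  2  3  4  5  6  7  7  7  8
 A  0  1  2  2  3  4  5  6  7  7  7  8
 C  0  1  2  3  3  4  5  6  7  7  8  8
 T  0  1  2  3  3  4  5  6  7  7  8  9
 T  0  1  2  3  3  4  5  6  7  7  8  9
dp[12][11] = 9. One LCS (by backtracking along matches): ACGGCCTCT.

9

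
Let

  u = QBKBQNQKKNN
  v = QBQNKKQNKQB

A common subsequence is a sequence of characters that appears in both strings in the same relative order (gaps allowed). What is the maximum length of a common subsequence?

7

Let dp[i][j] be the LCS length of the first i characters of u and the first j characters of v. dp[i][j] = dp[i-1][j-1]+1 when the i-th and j-th characters match, else max(dp[i-1][j], dp[i][j-1]).
    ·  Q  B  Q  N  K  K  Q  N  K  Q  B
 ·  0  0  0  0  0  0  0  0  0  0  0  0
 Q  0  1  1  1  1  1  1  1  1  1  1  1
 B  0  1  2  2  2  2  2  2  2  2  2  2
 K  0  1  2  2  2  3  3  3  3  3  3  3
 B  0  1  2  2  2  3  3  3  3  3  3  4
 Q  0  1  2  3  3  3  3  4  4  4  4  4
 N  0  1  2  3  4  4  4  4  5  5  5  5
 Q  0  1  2  3  4  4  4  5  5  5  6  6
 K  0  1  2  3  4  5  5  5  5  6  6  6
 K  0  1  2  3  4  5  6  6  6  6  6  6
 N  0  1  2  3  4  5  6  6  7  7  7  7
 N  0  1  2  3  4  5  6  6  7  7  7  7
dp[11][11] = 7. One LCS (by backtracking along matches): QBQNKKN.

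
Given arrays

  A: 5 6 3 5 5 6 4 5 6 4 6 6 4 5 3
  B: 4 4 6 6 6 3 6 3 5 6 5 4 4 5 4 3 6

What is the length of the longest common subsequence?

9

One common subsequence of length 9: 6 [2,7] → 3 [3,8] → 5 [5,9] → 6 [6,10] → 5 [8,11] → 4 [10,12] → 4 [13,13] → 5 [14,14] → 3 [15,16]. Since dp[15][17] = 9, nothing longer is possible.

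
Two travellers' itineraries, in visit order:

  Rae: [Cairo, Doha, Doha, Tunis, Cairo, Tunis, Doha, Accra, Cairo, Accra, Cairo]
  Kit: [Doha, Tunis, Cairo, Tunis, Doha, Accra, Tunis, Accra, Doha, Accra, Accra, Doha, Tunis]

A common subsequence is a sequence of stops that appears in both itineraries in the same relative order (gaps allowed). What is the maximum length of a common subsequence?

Match Doha [3,1], then Tunis [4,2], then Cairo [5,3], then Tunis [6,7], then Doha [7,9], then Accra [8,10], then Accra [10,11] — 7 stops in the same relative order in both. The LCS DP gives dp[11][13] = 7, so this is optimal.

7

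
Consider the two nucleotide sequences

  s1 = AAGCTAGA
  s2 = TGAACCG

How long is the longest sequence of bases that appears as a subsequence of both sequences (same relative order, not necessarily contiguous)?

4

One common subsequence of length 4: A [1,3] → A [2,4] → C [4,6] → G [7,7]. The LCS DP gives dp[8][7] = 4, so this is optimal.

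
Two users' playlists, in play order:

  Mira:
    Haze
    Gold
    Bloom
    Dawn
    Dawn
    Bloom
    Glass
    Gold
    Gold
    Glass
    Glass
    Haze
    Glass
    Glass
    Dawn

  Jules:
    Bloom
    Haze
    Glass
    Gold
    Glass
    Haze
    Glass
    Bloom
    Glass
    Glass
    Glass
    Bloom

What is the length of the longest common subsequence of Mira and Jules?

7

Pick Haze [1,2], Gold [2,4], Glass [7,5], Glass [10,7], Glass [11,9], Glass [13,10], Glass [14,11]; all 7 songs appear in both, in order. Since dp[15][12] = 7, nothing longer is possible.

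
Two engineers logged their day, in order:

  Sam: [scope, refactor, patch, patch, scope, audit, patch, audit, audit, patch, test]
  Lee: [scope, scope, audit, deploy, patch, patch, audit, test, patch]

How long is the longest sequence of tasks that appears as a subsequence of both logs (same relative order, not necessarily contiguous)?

Pick scope (Sam #1, Lee #1) → scope (Sam #5, Lee #2) → audit (Sam #6, Lee #3) → patch (Sam #7, Lee #6) → audit (Sam #8, Lee #7) → patch (Sam #10, Lee #9); all 6 tasks appear in both, in order. The LCS DP gives dp[11][9] = 6, so this is optimal.

6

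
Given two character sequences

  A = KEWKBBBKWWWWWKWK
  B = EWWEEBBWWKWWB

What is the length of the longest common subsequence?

One common subsequence of length 8: E (A #2, B #1) → W (A #3, B #3) → B (A #6, B #6) → B (A #7, B #7) → W (A #9, B #8) → W (A #10, B #9) → W (A #11, B #11) → W (A #12, B #12). dp[16][13] = 8 confirms this is the maximum.

8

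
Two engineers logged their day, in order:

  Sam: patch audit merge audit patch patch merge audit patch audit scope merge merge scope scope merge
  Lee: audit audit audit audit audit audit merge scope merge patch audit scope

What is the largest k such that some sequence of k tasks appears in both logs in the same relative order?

One common subsequence of length 7: audit (Sam #2, Lee #3), then audit (Sam #4, Lee #4), then audit (Sam #8, Lee #5), then audit (Sam #10, Lee #6), then scope (Sam #11, Lee #8), then merge (Sam #12, Lee #9), then scope (Sam #15, Lee #12), and the DP table's final entry dp[16][12] is also 7, so no common subsequence is longer.

7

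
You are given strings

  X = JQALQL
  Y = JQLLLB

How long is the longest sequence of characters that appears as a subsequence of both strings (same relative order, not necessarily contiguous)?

4

Let dp[i][j] be the LCS length of the first i characters of X and the first j characters of Y. dp[i][j] = dp[i-1][j-1]+1 when the i-th and j-th characters match, else max(dp[i-1][j], dp[i][j-1]).
    ·  J  Q  L  L  L  B
 ·  0  0  0  0  0  0  0
 J  0  1  1  1  1  1  1
 Q  0  1  2  2  2  2  2
 A  0  1  2  2  2  2  2
 L  0  1  2  3  3  3  3
 Q  0  1  2  3  3  3  3
 L  0  1  2  3  4  4  4
dp[6][6] = 4. One LCS (by backtracking along matches): JQLL.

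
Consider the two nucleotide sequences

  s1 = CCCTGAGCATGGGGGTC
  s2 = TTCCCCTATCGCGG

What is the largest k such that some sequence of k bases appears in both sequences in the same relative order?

9

Match C (s1 #1, s2 #4), then C (s1 #2, s2 #5), then C (s1 #3, s2 #6), then T (s1 #4, s2 #7), then A (s1 #6, s2 #8), then G (s1 #7, s2 #11), then C (s1 #8, s2 #12), then G (s1 #14, s2 #13), then G (s1 #15, s2 #14) — 9 bases in the same relative order in both. The LCS DP gives dp[17][14] = 9, so this is optimal.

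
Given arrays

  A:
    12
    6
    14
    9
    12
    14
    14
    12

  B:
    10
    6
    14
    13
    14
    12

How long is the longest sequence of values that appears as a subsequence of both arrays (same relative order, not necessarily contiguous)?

Taking 6 at A[2]=B[2], then 14 at A[3]=B[3], then 14 at A[7]=B[5], then 12 at A[8]=B[6] gives a common subsequence of length 4, and the DP table's final entry dp[8][6] is also 4, so no common subsequence is longer.

4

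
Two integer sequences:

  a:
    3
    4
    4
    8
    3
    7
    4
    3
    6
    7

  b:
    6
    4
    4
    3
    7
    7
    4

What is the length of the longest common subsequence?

5

Pick 4 (a #2, b #2); then 4 (a #3, b #3); then 3 (a #5, b #4); then 7 (a #6, b #6); then 4 (a #7, b #7); all 5 values appear in both, in order. dp[10][7] = 5 confirms this is the maximum.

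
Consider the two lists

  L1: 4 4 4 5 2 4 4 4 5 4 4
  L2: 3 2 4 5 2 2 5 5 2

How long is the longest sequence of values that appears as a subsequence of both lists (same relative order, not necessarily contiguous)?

Taking 4 (L1 #3, L2 #3); then 5 (L1 #4, L2 #4); then 2 (L1 #5, L2 #6); then 5 (L1 #9, L2 #8) gives a common subsequence of length 4. dp[11][9] = 4 confirms this is the maximum.

4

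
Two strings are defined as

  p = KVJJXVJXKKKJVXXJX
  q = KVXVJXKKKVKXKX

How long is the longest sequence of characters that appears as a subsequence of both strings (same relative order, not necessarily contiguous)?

Pick K [1,1], V [2,2], X [5,3], V [6,4], J [7,5], X [8,6], K [9,7], K [10,8], K [11,9], V [13,10], X [14,12], X [17,14]; all 12 characters appear in both, in order, and the DP table's final entry dp[17][14] is also 12, so no common subsequence is longer.

12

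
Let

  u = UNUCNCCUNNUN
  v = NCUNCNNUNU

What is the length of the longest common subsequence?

Taking N at u[2]=v[1], then U at u[3]=v[3], then N at u[5]=v[4], then C at u[7]=v[5], then N at u[9]=v[6], then N at u[10]=v[7], then U at u[11]=v[8], then N at u[12]=v[9] gives a common subsequence of length 8. dp[12][10] = 8 confirms this is the maximum.

8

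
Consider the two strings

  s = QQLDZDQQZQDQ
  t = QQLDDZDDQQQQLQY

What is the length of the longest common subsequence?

10

Match Q at s[1]=t[1], Q at s[2]=t[2], L at s[3]=t[3], D at s[4]=t[5], Z at s[5]=t[6], D at s[6]=t[8], Q at s[7]=t[10], Q at s[8]=t[11], Q at s[10]=t[12], Q at s[12]=t[14] — 10 characters in the same relative order in both. The LCS DP gives dp[12][15] = 10, so this is optimal.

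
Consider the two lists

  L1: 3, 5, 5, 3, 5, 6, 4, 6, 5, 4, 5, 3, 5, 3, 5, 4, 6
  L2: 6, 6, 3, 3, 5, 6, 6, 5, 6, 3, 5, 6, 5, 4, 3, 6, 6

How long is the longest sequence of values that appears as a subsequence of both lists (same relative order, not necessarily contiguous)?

Pick 3 at L1[1]=L2[3] → 3 at L1[4]=L2[4] → 5 at L1[5]=L2[5] → 6 at L1[6]=L2[6] → 6 at L1[8]=L2[7] → 5 at L1[9]=L2[8] → 3 at L1[12]=L2[10] → 5 at L1[13]=L2[11] → 5 at L1[15]=L2[13] → 4 at L1[16]=L2[14] → 6 at L1[17]=L2[17]; all 11 values appear in both, in order, and the DP table's final entry dp[17][17] is also 11, so no common subsequence is longer.

11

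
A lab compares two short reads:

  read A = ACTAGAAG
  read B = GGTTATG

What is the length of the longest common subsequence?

Let dp[i][j] be the LCS length of the first i bases of read A and the first j bases of read B. dp[i][j] = dp[i-1][j-1]+1 when the i-th and j-th bases match, else max(dp[i-1][j], dp[i][j-1]).
    ·  G  G  T  T  A  T  G
 ·  0  0  0  0  0  0  0  0
 A  0  0  0  0  0  1  1  1
 C  0  0  0  0  0  1  1  1
 T  0  0  0  1  1  1  2  2
 A  0  0  0  1  1  2  2  2
 G  0  1  1  1  1  2  2  3
 A  0  1  1  1  1  2  2  3
 A  0  1  1  1  1  2  2  3
 G  0  1  2  2  2  2  2  3
dp[8][7] = 3. One LCS (by backtracking along matches): ATG.

3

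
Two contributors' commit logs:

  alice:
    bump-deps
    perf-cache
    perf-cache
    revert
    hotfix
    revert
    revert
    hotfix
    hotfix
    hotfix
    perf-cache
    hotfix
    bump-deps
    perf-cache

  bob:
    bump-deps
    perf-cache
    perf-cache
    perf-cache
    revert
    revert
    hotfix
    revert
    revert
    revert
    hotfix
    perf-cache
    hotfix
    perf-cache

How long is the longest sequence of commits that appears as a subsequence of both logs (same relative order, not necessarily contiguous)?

11

Pick bump-deps (alice #1, bob #1), then perf-cache (alice #2, bob #3), then perf-cache (alice #3, bob #4), then revert (alice #4, bob #6), then hotfix (alice #5, bob #7), then revert (alice #6, bob #9), then revert (alice #7, bob #10), then hotfix (alice #10, bob #11), then perf-cache (alice #11, bob #12), then hotfix (alice #12, bob #13), then perf-cache (alice #14, bob #14); all 11 commits appear in both, in order, and the DP table's final entry dp[14][14] is also 11, so no common subsequence is longer.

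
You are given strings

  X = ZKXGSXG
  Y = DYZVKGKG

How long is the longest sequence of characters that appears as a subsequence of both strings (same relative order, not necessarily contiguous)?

4

Taking Z (X #1, Y #3); then K (X #2, Y #5); then G (X #4, Y #6); then G (X #7, Y #8) gives a common subsequence of length 4, and the DP table's final entry dp[7][8] is also 4, so no common subsequence is longer.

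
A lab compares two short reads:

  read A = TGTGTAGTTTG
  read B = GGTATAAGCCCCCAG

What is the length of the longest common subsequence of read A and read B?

Taking G at read A[2]=read B[2] → T at read A[3]=read B[3] → T at read A[5]=read B[5] → A at read A[6]=read B[7] → G at read A[7]=read B[8] → G at read A[11]=read B[15] gives a common subsequence of length 6. Since dp[11][15] = 6, nothing longer is possible.

6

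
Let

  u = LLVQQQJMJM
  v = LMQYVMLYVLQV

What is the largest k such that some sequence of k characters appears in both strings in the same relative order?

4

Let dp[i][j] be the LCS length of the first i characters of u and the first j characters of v. dp[i][j] = dp[i-1][j-1]+1 when the i-th and j-th characters match, else max(dp[i-1][j], dp[i][j-1]).
    ·  L  M  Q  Y  V  M  L  Y  V  L  Q  V
 ·  0  0  0  0  0  0  0  0  0  0  0  0  0
 L  0  1  1  1  1  1  1  1  1  1  1  1  1
 L  0  1  1  1  1  1  1  2  2  2  2  2  2
 V  0  1  1  1  1  2  2  2  2  3  3  3  3
 Q  0  1  1  2  2  2  2  2  2  3  3  4  4
 Q  0  1  1  2  2  2  2  2  2  3  3  4  4
 Q  0  1  1  2  2  2  2  2  2  3  3  4  4
 J  0  1  1  2  2  2  2  2  2  3  3  4  4
 M  0  1  2  2  2  2  3  3  3  3  3  4  4
 J  0  1  2  2  2  2  3  3  3  3  3  4  4
 M  0  1  2  2  2  2  3  3  3  3  3  4  4
dp[10][12] = 4. One LCS (by backtracking along matches): LLVQ.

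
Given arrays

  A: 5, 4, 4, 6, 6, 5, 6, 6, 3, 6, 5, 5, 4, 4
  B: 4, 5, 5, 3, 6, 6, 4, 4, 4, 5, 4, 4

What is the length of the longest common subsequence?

One common subsequence of length 7: 5 (A #1, B #2); then 5 (A #6, B #3); then 6 (A #7, B #5); then 6 (A #8, B #6); then 5 (A #12, B #10); then 4 (A #13, B #11); then 4 (A #14, B #12). The LCS DP gives dp[14][12] = 7, so this is optimal.

7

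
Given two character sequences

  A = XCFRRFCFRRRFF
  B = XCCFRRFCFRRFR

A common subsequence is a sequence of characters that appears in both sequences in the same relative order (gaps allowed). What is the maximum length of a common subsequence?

Match X at A[1]=B[1], then C at A[2]=B[3], then F at A[3]=B[4], then R at A[4]=B[5], then R at A[5]=B[6], then F at A[6]=B[7], then C at A[7]=B[8], then F at A[8]=B[9], then R at A[9]=B[10], then R at A[10]=B[11], then R at A[11]=B[13] — 11 characters in the same relative order in both. The LCS DP gives dp[13][13] = 11, so this is optimal.

11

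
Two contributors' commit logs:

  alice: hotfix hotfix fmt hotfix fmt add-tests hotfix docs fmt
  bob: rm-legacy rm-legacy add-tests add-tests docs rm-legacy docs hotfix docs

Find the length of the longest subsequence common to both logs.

One common subsequence of length 3: add-tests at alice[6]=bob[4], hotfix at alice[7]=bob[8], docs at alice[8]=bob[9]. dp[9][9] = 3 confirms this is the maximum.

3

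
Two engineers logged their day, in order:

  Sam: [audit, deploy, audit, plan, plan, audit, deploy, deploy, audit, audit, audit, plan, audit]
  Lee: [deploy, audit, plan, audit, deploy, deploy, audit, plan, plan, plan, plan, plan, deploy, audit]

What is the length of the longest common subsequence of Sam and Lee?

9

One common subsequence of length 9: deploy at Sam[2]=Lee[1], audit at Sam[3]=Lee[2], plan at Sam[5]=Lee[3], audit at Sam[6]=Lee[4], deploy at Sam[7]=Lee[5], deploy at Sam[8]=Lee[6], audit at Sam[9]=Lee[7], plan at Sam[12]=Lee[12], audit at Sam[13]=Lee[14], and the DP table's final entry dp[13][14] is also 9, so no common subsequence is longer.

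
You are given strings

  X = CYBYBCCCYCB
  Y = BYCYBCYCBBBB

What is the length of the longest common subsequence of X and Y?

7

Let dp[i][j] be the LCS length of the first i characters of X and the first j characters of Y. dp[i][j] = dp[i-1][j-1]+1 when the i-th and j-th characters match, else max(dp[i-1][j], dp[i][j-1]).
    ·  B  Y  C  Y  B  C  Y  C  B  B  B  B
 ·  0  0  0  0  0  0  0  0  0  0  0  0  0
 C  0  0  0  1  1  1  1  1  1  1  1  1  1
 Y  0  0  1  1  2  2  2  2  2  2  2  2  2
 B  0  1  1  1  2  3  3  3  3  3  3  3  3
 Y  0  1  2  2  2  3  3  4  4  4  4  4  4
 B  0  1  2  2  2  3  3  4  4  5  5  5  5
 C  0  1  2  3  3  3  4  4  5  5  5  5  5
 C  0  1  2  3  3  3  4  4  5  5  5  5  5
 C  0  1  2  3  3  3  4  4  5  5  5  5  5
 Y  0  1  2  3  4  4  4  5  5  5  5  5  5
 C  0  1  2  3  4  4  5  5  6  6  6  6  6
 B  0  1  2  3  4  5  5  5  6  7  7  7  7
dp[11][12] = 7. One LCS (by backtracking along matches): CYBCYCB.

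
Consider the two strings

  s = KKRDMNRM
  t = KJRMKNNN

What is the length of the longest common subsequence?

Taking K (s #1, t #1), then R (s #3, t #3), then M (s #5, t #4), then N (s #6, t #8) gives a common subsequence of length 4, and the DP table's final entry dp[8][8] is also 4, so no common subsequence is longer.

4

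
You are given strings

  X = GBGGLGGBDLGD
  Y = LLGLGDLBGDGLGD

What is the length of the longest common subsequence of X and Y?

Taking G at X[1]=Y[3] → G at X[3]=Y[5] → L at X[5]=Y[7] → G at X[6]=Y[9] → G at X[7]=Y[11] → L at X[10]=Y[12] → G at X[11]=Y[13] → D at X[12]=Y[14] gives a common subsequence of length 8. Since dp[12][14] = 8, nothing longer is possible.

8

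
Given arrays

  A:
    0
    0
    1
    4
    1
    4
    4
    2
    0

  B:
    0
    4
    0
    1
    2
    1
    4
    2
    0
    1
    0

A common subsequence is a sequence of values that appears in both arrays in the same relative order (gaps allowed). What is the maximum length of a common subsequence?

One common subsequence of length 7: 0 at A[1]=B[1], 0 at A[2]=B[3], 1 at A[3]=B[4], 1 at A[5]=B[6], 4 at A[7]=B[7], 2 at A[8]=B[8], 0 at A[9]=B[11]. The LCS DP gives dp[9][11] = 7, so this is optimal.

7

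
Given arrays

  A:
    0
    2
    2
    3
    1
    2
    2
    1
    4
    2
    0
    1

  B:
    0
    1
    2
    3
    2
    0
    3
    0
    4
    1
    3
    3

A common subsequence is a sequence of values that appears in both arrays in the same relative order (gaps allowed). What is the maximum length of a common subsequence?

Pick 0 at A[1]=B[1], then 2 at A[2]=B[3], then 2 at A[3]=B[5], then 3 at A[4]=B[7], then 4 at A[9]=B[9], then 1 at A[12]=B[10]; all 6 values appear in both, in order. Since dp[12][12] = 6, nothing longer is possible.

6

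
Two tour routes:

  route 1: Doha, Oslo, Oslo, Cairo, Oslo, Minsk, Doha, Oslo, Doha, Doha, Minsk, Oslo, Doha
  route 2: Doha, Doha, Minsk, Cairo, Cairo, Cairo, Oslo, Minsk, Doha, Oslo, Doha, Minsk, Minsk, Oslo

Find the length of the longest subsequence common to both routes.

Pick Doha (route 1 #1, route 2 #2) → Cairo (route 1 #4, route 2 #6) → Oslo (route 1 #5, route 2 #7) → Minsk (route 1 #6, route 2 #8) → Doha (route 1 #7, route 2 #9) → Oslo (route 1 #8, route 2 #10) → Doha (route 1 #9, route 2 #11) → Minsk (route 1 #11, route 2 #13) → Oslo (route 1 #12, route 2 #14); all 9 stops appear in both, in order, and the DP table's final entry dp[13][14] is also 9, so no common subsequence is longer.

9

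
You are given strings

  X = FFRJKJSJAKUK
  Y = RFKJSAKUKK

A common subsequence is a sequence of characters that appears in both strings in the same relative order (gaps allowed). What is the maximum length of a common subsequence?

8

Taking F at X[2]=Y[2]; then K at X[5]=Y[3]; then J at X[6]=Y[4]; then S at X[7]=Y[5]; then A at X[9]=Y[6]; then K at X[10]=Y[7]; then U at X[11]=Y[8]; then K at X[12]=Y[10] gives a common subsequence of length 8. dp[12][10] = 8 confirms this is the maximum.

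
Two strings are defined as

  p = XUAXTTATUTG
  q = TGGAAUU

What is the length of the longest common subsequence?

Match A at p[3]=q[4], A at p[7]=q[5], U at p[9]=q[7] — 3 characters in the same relative order in both. Since dp[11][7] = 3, nothing longer is possible.

3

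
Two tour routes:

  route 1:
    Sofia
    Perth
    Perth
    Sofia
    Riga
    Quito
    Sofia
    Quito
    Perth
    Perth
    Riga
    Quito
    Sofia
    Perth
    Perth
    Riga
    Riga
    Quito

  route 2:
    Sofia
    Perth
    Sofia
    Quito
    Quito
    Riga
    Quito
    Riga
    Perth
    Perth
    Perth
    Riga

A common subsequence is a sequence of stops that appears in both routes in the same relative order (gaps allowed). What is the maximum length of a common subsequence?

10

Taking Sofia at route 1[1]=route 2[1], then Perth at route 1[3]=route 2[2], then Sofia at route 1[4]=route 2[3], then Quito at route 1[6]=route 2[4], then Quito at route 1[8]=route 2[5], then Riga at route 1[11]=route 2[6], then Quito at route 1[12]=route 2[7], then Perth at route 1[14]=route 2[10], then Perth at route 1[15]=route 2[11], then Riga at route 1[17]=route 2[12] gives a common subsequence of length 10. dp[18][12] = 10 confirms this is the maximum.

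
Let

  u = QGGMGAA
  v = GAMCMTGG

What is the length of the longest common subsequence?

Taking G (u #2, v #1), G (u #3, v #7), G (u #5, v #8) gives a common subsequence of length 3. The LCS DP gives dp[7][8] = 3, so this is optimal.

3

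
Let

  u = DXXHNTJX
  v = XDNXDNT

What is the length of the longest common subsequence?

Pick D [1,2], then X [2,4], then N [5,6], then T [6,7]; all 4 characters appear in both, in order. dp[8][7] = 4 confirms this is the maximum.

4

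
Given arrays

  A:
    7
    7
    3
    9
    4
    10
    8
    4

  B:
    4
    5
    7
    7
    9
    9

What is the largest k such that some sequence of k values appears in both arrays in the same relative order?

Pick 7 at A[1]=B[3]; then 7 at A[2]=B[4]; then 9 at A[4]=B[6]; all 3 values appear in both, in order. dp[8][6] = 3 confirms this is the maximum.

3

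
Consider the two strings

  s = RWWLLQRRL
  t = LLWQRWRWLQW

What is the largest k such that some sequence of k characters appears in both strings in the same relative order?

One common subsequence of length 6: L (s #4, t #1), then L (s #5, t #2), then Q (s #6, t #4), then R (s #7, t #5), then R (s #8, t #7), then L (s #9, t #9). Since dp[9][11] = 6, nothing longer is possible.

6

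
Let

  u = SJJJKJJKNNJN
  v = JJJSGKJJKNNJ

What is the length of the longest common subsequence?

Let dp[i][j] be the LCS length of the first i characters of u and the first j characters of v. dp[i][j] = dp[i-1][j-1]+1 when the i-th and j-th characters match, else max(dp[i-1][j], dp[i][j-1]).
    ·  J  J  J  S  G  K  J  J  K  N  N  J
 ·  0  0  0  0  0  0  0  0  0  0  0  0  0
 S  0  0  0  0  1  1  1  1  1  1  1  1  1
 J  0  1  1  1  1  1  1  2  2  2  2  2  2
 J  0  1  2  2  2  2  2  2  3  3  3  3  3
 J  0  1  2  3  3  3  3  3  3  3  3  3  4
 K  0  1  2  3  3  3  4  4  4  4  4  4  4
 J  0  1  2  3  3  3  4  5  5  5  5  5  5
 J  0  1  2  3  3  3  4  5  6  6  6  6  6
 K  0  1  2  3  3  3  4  5  6  7  7  7  7
 N  0  1  2  3  3  3  4  5  6  7  8  8  8
 N  0  1  2  3  3  3  4  5  6  7  8  9  9
 J  0  1  2  3  3  3  4  5  6  7  8  9 10
 N  0  1  2  3  3  3  4  5  6  7  8  9 10
dp[12][12] = 10. One LCS (by backtracking along matches): JJJKJJKNNJ.

10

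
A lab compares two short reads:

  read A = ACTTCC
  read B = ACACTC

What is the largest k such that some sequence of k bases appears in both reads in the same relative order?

Pick A (read A #1, read B #3); then C (read A #2, read B #4); then T (read A #4, read B #5); then C (read A #6, read B #6); all 4 bases appear in both, in order. dp[6][6] = 4 confirms this is the maximum.

4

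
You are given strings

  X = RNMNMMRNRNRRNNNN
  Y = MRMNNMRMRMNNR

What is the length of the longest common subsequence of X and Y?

Match R [1,2], N [2,4], N [4,5], M [5,6], M [6,8], R [7,9], N [8,11], N [10,12], R [12,13] — 9 characters in the same relative order in both. The LCS DP gives dp[16][13] = 9, so this is optimal.

9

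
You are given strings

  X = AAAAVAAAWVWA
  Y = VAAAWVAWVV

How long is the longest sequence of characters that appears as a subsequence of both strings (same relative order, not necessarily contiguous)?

7

Let dp[i][j] be the LCS length of the first i characters of X and the first j characters of Y. dp[i][j] = dp[i-1][j-1]+1 when the i-th and j-th characters match, else max(dp[i-1][j], dp[i][j-1]).
    ·  V  A  A  A  W  V  A  W  V  V
 ·  0  0  0  0  0  0  0  0  0  0  0
 A  0  0  1  1  1  1  1  1  1  1  1
 A  0  0  1  2  2  2  2  2  2  2  2
 A  0  0  1  2  3  3  3  3  3  3  3
 A  0  0  1  2  3  3  3  4  4  4  4
 V  0  1  1  2  3  3  4  4  4  5  5
 A  0  1  2  2  3  3  4  5  5  5  5
 A  0  1  2  3  3  3  4  5  5  5  5
 A  0  1  2  3  4  4  4  5  5  5  5
 W  0  1  2  3  4  5  5  5  6  6  6
 V  0  1  2  3  4  5  6  6  6  7  7
 W  0  1  2  3  4  5  6  6  7  7  7
 A  0  1  2  3  4  5  6  7  7  7  7
dp[12][10] = 7. One LCS (by backtracking along matches): AAAVAWV.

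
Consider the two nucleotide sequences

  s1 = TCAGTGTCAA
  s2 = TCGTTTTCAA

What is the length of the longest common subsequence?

Let dp[i][j] be the LCS length of the first i bases of s1 and the first j bases of s2. dp[i][j] = dp[i-1][j-1]+1 when the i-th and j-th bases match, else max(dp[i-1][j], dp[i][j-1]).
    ·  T  C  G  T  T  T  T  C  A  A
 ·  0  0  0  0  0  0  0  0  0  0  0
 T  0  1  1  1  1  1  1  1  1  1  1
 C  0  1  2  2  2  2  2  2  2  2  2
 A  0  1  2  2  2  2  2  2  2  3  3
 G  0  1  2  3  3  3  3  3  3  3  3
 T  0  1  2  3  4  4  4  4  4  4  4
 G  0  1  2  3  4  4  4  4  4  4  4
 T  0  1  2  3  4  5  5  5  5  5  5
 C  0  1  2  3  4  5  5  5  6  6  6
 A  0  1  2  3  4  5  5  5  6  7  7
 A  0  1  2  3  4  5  5  5  6  7  8
dp[10][10] = 8. One LCS (by backtracking along matches): TCGTTCAA.

8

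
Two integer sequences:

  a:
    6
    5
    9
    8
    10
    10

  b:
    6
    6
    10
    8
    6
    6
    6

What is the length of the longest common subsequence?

Pick 6 (a #1, b #2), then 8 (a #4, b #4); all 2 values appear in both, in order. The LCS DP gives dp[6][7] = 2, so this is optimal.

2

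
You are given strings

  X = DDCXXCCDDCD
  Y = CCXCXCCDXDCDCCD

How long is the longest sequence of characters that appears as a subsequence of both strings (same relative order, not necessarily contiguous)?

Match C (X #3, Y #2), then X (X #4, Y #3), then X (X #5, Y #5), then C (X #6, Y #6), then C (X #7, Y #7), then D (X #8, Y #10), then D (X #9, Y #12), then C (X #10, Y #14), then D (X #11, Y #15) — 9 characters in the same relative order in both. The LCS DP gives dp[11][15] = 9, so this is optimal.

9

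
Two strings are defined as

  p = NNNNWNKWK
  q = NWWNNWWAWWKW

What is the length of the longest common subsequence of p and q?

6

Let dp[i][j] be the LCS length of the first i characters of p and the first j characters of q. dp[i][j] = dp[i-1][j-1]+1 when the i-th and j-th characters match, else max(dp[i-1][j], dp[i][j-1]).
    ·  N  W  W  N  N  W  W  A  W  W  K  W
 ·  0  0  0  0  0  0  0  0  0  0  0  0  0
 N  0  1  1  1  1  1  1  1  1  1  1  1  1
 N  0  1  1  1  2  2  2  2  2  2  2  2  2
 N  0  1  1  1  2  3  3  3  3  3  3  3  3
 N  0  1  1  1  2  3  3  3  3  3  3  3  3
 W  0  1  2  2  2  3  4  4  4  4  4  4  4
 N  0  1  2  2  3  3  4  4  4  4  4  4  4
 K  0  1  2  2  3  3  4  4  4  4  4  5  5
 W  0  1  2  3  3  3  4  5  5  5  5  5  6
 K  0  1  2  3  3  3  4  5  5  5  5  6  6
dp[9][12] = 6. One LCS (by backtracking along matches): NNNWKW.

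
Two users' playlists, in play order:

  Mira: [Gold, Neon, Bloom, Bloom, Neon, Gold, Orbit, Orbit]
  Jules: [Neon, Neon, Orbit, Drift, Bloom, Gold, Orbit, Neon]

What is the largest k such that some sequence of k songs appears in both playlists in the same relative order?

Taking Neon [2,2], Bloom [4,5], Gold [6,6], Orbit [7,7] gives a common subsequence of length 4. dp[8][8] = 4 confirms this is the maximum.

4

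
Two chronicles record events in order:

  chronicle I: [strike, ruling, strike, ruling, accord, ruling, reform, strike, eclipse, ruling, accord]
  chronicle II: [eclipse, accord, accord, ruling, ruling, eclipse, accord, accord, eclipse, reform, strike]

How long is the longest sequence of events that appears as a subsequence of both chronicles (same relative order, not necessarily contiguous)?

5

Match ruling at chronicle I[2]=chronicle II[4] → ruling at chronicle I[4]=chronicle II[5] → accord at chronicle I[5]=chronicle II[8] → reform at chronicle I[7]=chronicle II[10] → strike at chronicle I[8]=chronicle II[11] — 5 events in the same relative order in both, and the DP table's final entry dp[11][11] is also 5, so no common subsequence is longer.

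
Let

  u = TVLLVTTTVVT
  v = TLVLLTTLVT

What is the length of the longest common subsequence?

8

Let dp[i][j] be the LCS length of the first i characters of u and the first j characters of v. dp[i][j] = dp[i-1][j-1]+1 when the i-th and j-th characters match, else max(dp[i-1][j], dp[i][j-1]).
    ·  T  L  V  L  L  T  T  L  V  T
 ·  0  0  0  0  0  0  0  0  0  0  0
 T  0  1  1  1  1  1  1  1  1  1  1
 V  0  1  1  2  2  2  2  2  2  2  2
 L  0  1  2  2  3  3  3  3  3  3  3
 L  0  1  2  2  3  4  4  4  4  4  4
 V  0  1  2  3  3  4  4  4  4  5  5
 T  0  1  2  3  3  4  5  5  5  5  6
 T  0  1  2  3  3  4  5  6  6  6  6
 T  0  1  2  3  3  4  5  6  6  6  7
 V  0  1  2  3  3  4  5  6  6  7  7
 V  0  1  2  3  3  4  5  6  6  7  7
 T  0  1  2  3  3  4  5  6  6  7  8
dp[11][10] = 8. One LCS (by backtracking along matches): TVLLTTVT.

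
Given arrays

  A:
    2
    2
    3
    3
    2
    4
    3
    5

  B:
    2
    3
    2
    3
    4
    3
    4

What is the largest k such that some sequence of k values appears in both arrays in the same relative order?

5

Taking 2 [1,1], 2 [2,3], 3 [3,4], 3 [4,6], 4 [6,7] gives a common subsequence of length 5. dp[8][7] = 5 confirms this is the maximum.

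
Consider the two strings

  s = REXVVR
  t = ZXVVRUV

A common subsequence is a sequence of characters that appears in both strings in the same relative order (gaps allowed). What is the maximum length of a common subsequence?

4

Match X (s #3, t #2) → V (s #4, t #3) → V (s #5, t #4) → R (s #6, t #5) — 4 characters in the same relative order in both, and the DP table's final entry dp[6][7] is also 4, so no common subsequence is longer.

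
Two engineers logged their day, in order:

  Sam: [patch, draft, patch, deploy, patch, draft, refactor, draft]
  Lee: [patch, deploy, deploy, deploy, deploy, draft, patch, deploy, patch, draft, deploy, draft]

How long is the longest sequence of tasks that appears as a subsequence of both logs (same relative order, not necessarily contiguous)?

7

Match patch [1,1] → draft [2,6] → patch [3,7] → deploy [4,8] → patch [5,9] → draft [6,10] → draft [8,12] — 7 tasks in the same relative order in both. dp[8][12] = 7 confirms this is the maximum.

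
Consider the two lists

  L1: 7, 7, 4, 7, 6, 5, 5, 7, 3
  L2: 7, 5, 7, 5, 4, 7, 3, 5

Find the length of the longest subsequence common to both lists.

5

Pick 7 [1,1], then 7 [2,3], then 4 [3,5], then 7 [4,6], then 5 [7,8]; all 5 values appear in both, in order. dp[9][8] = 5 confirms this is the maximum.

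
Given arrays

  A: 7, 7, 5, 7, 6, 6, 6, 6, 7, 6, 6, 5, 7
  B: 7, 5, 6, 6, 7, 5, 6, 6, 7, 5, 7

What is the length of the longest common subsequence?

Let dp[i][j] be the LCS length of the first i values of A and the first j values of B. dp[i][j] = dp[i-1][j-1]+1 when the i-th and j-th values match, else max(dp[i-1][j], dp[i][j-1]).
    ·  7  5  6  6  7  5  6  6  7  5  7
 ·  0  0  0  0  0  0  0  0  0  0  0  0
 7  0  1  1  1  1  1  1  1  1  1  1  1
 7  0  1  1  1  1  2  2  2  2  2  2  2
 5  0  1  2  2  2  2  3  3  3  3  3  3
 7  0  1  2  2  2  3  3  3  3  4  4  4
 6  0  1  2  3  3  3  3  4  4  4  4  4
 6  0  1  2  3  4  4  4  4  5  5  5  5
 6  0  1  2  3  4  4  4  5  5  5  5  5
 6  0  1  2  3  4  4  4  5  6  6  6  6
 7  0  1  2  3  4  5  5  5  6  7  7  7
 6  0  1  2  3  4  5  5  6  6  7  7  7
 6  0  1  2  3  4  5  5  6  7  7  7  7
 5  0  1  2  3  4  5  6  6  7  7  8  8
 7  0  1  2  3  4  5  6  6  7  8  8  9
dp[13][11] = 9. One LCS (by backtracking along matches): 7, 5, 6, 6, 6, 6, 7, 5, 7.

9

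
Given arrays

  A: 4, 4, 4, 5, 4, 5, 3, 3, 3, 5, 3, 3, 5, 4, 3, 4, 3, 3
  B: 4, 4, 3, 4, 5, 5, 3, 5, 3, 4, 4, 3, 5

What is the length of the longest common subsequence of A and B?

11

Taking 4 at A[1]=B[1], 4 at A[2]=B[2], 4 at A[3]=B[4], 5 at A[4]=B[5], 5 at A[6]=B[6], 3 at A[9]=B[7], 5 at A[10]=B[8], 3 at A[12]=B[9], 4 at A[14]=B[10], 4 at A[16]=B[11], 3 at A[17]=B[12] gives a common subsequence of length 11, and the DP table's final entry dp[18][13] is also 11, so no common subsequence is longer.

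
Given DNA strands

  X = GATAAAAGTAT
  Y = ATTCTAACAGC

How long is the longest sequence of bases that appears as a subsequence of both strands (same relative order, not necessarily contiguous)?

6

Let dp[i][j] be the LCS length of the first i bases of X and the first j bases of Y. dp[i][j] = dp[i-1][j-1]+1 when the i-th and j-th bases match, else max(dp[i-1][j], dp[i][j-1]).
    ·  A  T  T  C  T  A  A  C  A  G  C
 ·  0  0  0  0  0  0  0  0  0  0  0  0
 G  0  0  0  0  0  0  0  0  0  0  1  1
 A  0  1  1  1  1  1  1  1  1  1  1  1
 T  0  1  2  2  2  2  2  2  2  2  2  2
 A  0  1  2  2  2  2  3  3  3  3  3  3
 A  0  1  2  2  2  2  3  4  4  4  4  4
 A  0  1  2  2  2  2  3  4  4  5  5  5
 A  0  1  2  2  2  2  3  4  4  5  5  5
 G  0  1  2  2  2  2  3  4  4  5  6  6
 T  0  1  2  3  3  3  3  4  4  5  6  6
 A  0  1  2  3  3  3  4  4  4  5  6  6
 T  0  1  2  3  3  4  4  4  4  5  6  6
dp[11][11] = 6. One LCS (by backtracking along matches): ATAAAG.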